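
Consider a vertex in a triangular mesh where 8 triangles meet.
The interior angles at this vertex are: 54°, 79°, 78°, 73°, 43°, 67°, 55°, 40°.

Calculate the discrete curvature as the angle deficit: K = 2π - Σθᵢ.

Sum of angles = 489°. K = 360° - 489° = -129° = -43π/60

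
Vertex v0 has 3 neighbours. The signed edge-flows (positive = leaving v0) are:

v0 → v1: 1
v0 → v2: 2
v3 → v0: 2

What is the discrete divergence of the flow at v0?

Divergence = sum of outgoing flows = 1 + 2 + (-2) = 1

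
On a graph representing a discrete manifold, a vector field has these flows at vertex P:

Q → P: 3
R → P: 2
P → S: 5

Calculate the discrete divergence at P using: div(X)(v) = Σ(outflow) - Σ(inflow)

Divergence = sum of outgoing flows = (-3) + (-2) + 5 = 0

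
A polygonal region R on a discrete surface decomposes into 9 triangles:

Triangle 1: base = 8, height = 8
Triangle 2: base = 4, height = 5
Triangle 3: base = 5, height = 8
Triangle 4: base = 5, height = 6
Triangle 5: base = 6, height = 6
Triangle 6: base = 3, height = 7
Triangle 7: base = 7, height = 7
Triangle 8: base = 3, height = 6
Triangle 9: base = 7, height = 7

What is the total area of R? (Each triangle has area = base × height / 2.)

(1/2)×8×8 + (1/2)×4×5 + (1/2)×5×8 + (1/2)×5×6 + (1/2)×6×6 + (1/2)×3×7 + (1/2)×7×7 + (1/2)×3×6 + (1/2)×7×7 = 163.5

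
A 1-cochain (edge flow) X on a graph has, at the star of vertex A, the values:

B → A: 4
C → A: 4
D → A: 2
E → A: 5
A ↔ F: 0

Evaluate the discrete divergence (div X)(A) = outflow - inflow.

Divergence = sum of outgoing flows = (-4) + (-4) + (-2) + (-5) + 0 = -15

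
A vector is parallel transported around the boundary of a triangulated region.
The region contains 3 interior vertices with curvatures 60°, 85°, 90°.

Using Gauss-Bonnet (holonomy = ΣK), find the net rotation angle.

Holonomy = total enclosed curvature = 60° + 85° + 90° = 235°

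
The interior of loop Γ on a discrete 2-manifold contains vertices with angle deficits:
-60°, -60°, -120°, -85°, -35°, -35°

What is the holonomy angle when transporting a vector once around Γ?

Holonomy = total enclosed curvature = (-60°) + (-60°) + (-120°) + (-85°) + (-35°) + (-35°) = -395°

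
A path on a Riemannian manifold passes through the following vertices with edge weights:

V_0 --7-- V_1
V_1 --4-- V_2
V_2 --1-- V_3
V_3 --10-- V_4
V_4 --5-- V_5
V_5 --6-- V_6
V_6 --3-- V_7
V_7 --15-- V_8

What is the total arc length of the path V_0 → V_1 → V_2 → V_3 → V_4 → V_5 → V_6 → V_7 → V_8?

Arc length = 7 + 4 + 1 + 10 + 5 + 6 + 3 + 15 = 51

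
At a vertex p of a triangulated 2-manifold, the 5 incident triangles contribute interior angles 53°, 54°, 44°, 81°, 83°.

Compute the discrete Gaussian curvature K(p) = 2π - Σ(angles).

Sum of angles = 315°. K = 360° - 315° = 45° = π/4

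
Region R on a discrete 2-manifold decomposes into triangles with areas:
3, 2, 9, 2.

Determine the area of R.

3 + 2 + 9 + 2 = 16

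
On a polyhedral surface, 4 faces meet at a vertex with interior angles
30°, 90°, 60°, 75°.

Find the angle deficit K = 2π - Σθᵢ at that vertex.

Sum of angles = 255°. K = 360° - 255° = 105°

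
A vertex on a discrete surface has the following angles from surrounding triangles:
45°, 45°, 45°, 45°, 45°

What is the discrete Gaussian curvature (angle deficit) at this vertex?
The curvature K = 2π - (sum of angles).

Sum of angles = 225°. K = 360° - 225° = 135° = 3π/4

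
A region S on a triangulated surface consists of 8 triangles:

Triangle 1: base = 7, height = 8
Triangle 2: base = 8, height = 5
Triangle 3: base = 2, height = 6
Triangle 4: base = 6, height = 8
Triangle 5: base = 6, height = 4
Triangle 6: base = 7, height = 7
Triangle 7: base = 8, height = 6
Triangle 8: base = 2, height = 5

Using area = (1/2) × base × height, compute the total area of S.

(1/2)×7×8 + (1/2)×8×5 + (1/2)×2×6 + (1/2)×6×8 + (1/2)×6×4 + (1/2)×7×7 + (1/2)×8×6 + (1/2)×2×5 = 143.5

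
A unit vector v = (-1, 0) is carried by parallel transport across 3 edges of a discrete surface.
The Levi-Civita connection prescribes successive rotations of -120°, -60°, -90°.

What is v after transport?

Total rotation: (-120°) + (-60°) + (-90°) = -270° ≡ 90° (mod 360°). Final vector: (0, -1)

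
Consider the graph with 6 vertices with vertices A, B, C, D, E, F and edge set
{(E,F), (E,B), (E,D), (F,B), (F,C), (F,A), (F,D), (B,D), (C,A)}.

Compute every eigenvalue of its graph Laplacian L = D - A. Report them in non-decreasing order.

Degrees: deg(A) = 2, deg(B) = 3, deg(C) = 2, deg(D) = 3, deg(E) = 3, deg(F) = 5.
L = D − A with rows/columns ordered (A, B, C, D, E, F):
  [ 2,  0, -1,  0,  0, -1]
  [ 0,  3,  0, -1, -1, -1]
  [-1,  0,  2,  0,  0, -1]
  [ 0, -1,  0,  3, -1, -1]
  [ 0, -1,  0, -1,  3, -1]
  [-1, -1, -1, -1, -1,  5]
Characteristic polynomial: det(λI − L) = λ(λ − 1)(λ − 3)(λ − 4)²(λ − 6).
Roots: λ = 0; (λ − 1) = 0 ⇒ λ = 1; (λ − 3) = 0 ⇒ λ = 3; (λ − 4) = 0 ⇒ λ = 4 (multiplicity 2); (λ − 6) = 0 ⇒ λ = 6.
(Check: the roots sum (with multiplicity) to 18, matching trace L = Σdeg = 2·9 = 18.)
Laplacian eigenvalues (increasing order): [0.0, 1.0, 3.0, 4.0, 4.0, 6.0]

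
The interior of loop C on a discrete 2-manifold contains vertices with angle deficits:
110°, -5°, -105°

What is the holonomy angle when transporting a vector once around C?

Holonomy = total enclosed curvature = 110° + (-5°) + (-105°) = 0°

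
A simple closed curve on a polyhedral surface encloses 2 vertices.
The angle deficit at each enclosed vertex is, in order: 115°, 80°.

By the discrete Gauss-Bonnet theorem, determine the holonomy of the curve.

Holonomy = total enclosed curvature = 115° + 80° = 195°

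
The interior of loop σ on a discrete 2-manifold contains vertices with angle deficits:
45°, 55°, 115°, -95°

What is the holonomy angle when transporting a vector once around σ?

Holonomy = total enclosed curvature = 45° + 55° + 115° + (-95°) = 120°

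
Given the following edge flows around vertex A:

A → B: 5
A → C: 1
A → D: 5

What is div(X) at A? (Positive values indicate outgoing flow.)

Divergence = sum of outgoing flows = 5 + 1 + 5 = 11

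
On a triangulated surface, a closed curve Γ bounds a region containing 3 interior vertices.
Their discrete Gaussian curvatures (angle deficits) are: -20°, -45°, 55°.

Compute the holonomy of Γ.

Holonomy = total enclosed curvature = (-20°) + (-45°) + 55° = -10°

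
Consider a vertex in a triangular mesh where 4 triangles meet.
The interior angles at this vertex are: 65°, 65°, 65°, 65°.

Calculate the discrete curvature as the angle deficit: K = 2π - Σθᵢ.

Sum of angles = 260°. K = 360° - 260° = 100° = 5π/9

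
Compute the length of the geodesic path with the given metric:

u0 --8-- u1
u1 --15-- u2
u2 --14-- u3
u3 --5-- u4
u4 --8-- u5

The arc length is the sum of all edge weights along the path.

Arc length = 8 + 15 + 14 + 5 + 8 = 50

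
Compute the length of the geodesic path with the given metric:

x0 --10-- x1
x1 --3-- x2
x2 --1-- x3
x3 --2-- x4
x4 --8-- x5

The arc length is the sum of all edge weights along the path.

Arc length = 10 + 3 + 1 + 2 + 8 = 24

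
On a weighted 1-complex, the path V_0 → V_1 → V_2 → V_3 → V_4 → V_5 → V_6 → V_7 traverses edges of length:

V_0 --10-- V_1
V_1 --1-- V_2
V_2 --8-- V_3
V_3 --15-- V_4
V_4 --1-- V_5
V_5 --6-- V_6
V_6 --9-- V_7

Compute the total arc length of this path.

Arc length = 10 + 1 + 8 + 15 + 1 + 6 + 9 = 50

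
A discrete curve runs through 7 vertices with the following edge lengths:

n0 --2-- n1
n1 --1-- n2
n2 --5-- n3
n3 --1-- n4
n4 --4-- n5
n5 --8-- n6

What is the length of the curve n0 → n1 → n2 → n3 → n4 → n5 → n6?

Arc length = 2 + 1 + 5 + 1 + 4 + 8 = 21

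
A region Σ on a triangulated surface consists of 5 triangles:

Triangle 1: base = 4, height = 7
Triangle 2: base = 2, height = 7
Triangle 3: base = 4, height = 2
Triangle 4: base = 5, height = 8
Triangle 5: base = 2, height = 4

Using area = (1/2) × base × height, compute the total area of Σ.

(1/2)×4×7 + (1/2)×2×7 + (1/2)×4×2 + (1/2)×5×8 + (1/2)×2×4 = 49.0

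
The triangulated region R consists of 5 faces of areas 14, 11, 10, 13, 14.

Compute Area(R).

14 + 11 + 10 + 13 + 14 = 62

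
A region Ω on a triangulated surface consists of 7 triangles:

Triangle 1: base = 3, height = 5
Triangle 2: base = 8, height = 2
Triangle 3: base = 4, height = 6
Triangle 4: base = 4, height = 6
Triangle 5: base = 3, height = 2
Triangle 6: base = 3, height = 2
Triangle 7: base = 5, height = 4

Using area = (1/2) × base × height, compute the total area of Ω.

(1/2)×3×5 + (1/2)×8×2 + (1/2)×4×6 + (1/2)×4×6 + (1/2)×3×2 + (1/2)×3×2 + (1/2)×5×4 = 55.5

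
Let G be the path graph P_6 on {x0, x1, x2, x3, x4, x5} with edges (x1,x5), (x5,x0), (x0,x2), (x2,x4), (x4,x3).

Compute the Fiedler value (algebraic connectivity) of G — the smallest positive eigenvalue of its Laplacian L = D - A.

The path graph P_n has Laplacian eigenvalues λ_k = 2 − 2cos(kπ/n), k = 0, 1, …, n−1. Here n = 6:
k=0: 2 − 2cos(0) = 0.0; k=1: 2 − 2cos(π/6) = 0.2679; k=2: 2 − 2cos(π/3) = 1.0; k=3: 2 − 2cos(π/2) = 2.0; k=4: 2 − 2cos(2π/3) = 3.0; k=5: 2 − 2cos(5π/6) = 3.7321.
Laplacian eigenvalues: [0.0, 0.2679, 1.0, 2.0, 3.0, 3.7321]. Algebraic connectivity (smallest non-zero eigenvalue) = 0.2679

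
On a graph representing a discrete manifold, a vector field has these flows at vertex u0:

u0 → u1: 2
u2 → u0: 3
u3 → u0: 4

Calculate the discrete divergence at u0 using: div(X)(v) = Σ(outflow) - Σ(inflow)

Divergence = sum of outgoing flows = 2 + (-3) + (-4) = -5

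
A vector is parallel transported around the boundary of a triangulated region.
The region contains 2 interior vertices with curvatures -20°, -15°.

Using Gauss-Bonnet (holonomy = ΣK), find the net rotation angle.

Holonomy = total enclosed curvature = (-20°) + (-15°) = -35°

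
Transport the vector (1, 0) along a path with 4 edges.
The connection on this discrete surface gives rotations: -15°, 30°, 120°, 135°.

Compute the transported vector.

Total rotation: (-15°) + 30° + 120° + 135° = 270° ≡ -90° (mod 360°). Final vector: (0, -1)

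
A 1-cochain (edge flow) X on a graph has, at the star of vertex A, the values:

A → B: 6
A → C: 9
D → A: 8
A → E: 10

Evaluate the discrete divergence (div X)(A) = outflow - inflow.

Divergence = sum of outgoing flows = 6 + 9 + (-8) + 10 = 17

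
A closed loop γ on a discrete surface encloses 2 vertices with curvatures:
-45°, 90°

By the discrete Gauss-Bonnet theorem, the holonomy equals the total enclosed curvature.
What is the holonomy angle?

Holonomy = total enclosed curvature = (-45°) + 90° = 45°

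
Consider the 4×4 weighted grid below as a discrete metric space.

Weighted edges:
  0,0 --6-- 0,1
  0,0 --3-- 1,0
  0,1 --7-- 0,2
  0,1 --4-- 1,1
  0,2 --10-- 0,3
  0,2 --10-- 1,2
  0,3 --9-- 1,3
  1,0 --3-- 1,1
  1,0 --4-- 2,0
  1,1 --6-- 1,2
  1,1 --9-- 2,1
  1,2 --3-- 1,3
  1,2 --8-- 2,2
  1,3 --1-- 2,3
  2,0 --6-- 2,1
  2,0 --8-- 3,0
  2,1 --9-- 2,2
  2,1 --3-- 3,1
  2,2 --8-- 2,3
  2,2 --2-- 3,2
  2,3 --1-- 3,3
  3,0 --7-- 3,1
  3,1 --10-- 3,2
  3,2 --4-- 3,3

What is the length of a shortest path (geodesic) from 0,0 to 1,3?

Shortest path: 0,0 → 1,0 → 1,1 → 1,2 → 1,3, total weight = 15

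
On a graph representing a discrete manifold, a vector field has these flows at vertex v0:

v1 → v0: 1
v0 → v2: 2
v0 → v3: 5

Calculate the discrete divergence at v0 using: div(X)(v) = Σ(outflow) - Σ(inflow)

Divergence = sum of outgoing flows = (-1) + 2 + 5 = 6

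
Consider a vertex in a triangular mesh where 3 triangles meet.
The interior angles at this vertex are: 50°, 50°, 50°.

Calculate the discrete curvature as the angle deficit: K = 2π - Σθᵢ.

Sum of angles = 150°. K = 360° - 150° = 210° = 7π/6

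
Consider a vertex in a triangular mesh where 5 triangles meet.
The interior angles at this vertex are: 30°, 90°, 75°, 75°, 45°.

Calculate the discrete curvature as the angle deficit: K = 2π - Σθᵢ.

Sum of angles = 315°. K = 360° - 315° = 45°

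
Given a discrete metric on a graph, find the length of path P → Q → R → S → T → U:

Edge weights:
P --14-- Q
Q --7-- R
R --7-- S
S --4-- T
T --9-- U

Arc length = 14 + 7 + 7 + 4 + 9 = 41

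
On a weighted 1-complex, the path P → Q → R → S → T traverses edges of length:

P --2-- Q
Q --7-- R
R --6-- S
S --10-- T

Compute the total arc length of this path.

Arc length = 2 + 7 + 6 + 10 = 25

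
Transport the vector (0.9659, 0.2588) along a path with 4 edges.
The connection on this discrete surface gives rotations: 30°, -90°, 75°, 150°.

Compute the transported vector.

Total rotation: 30° + (-90°) + 75° + 150° = 165°. Final vector: (-1, 0)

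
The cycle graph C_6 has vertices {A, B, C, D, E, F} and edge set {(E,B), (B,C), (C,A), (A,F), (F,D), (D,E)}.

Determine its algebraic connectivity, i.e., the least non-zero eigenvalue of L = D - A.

The cycle graph C_n has Laplacian eigenvalues λ_k = 2 − 2cos(2πk/n), k = 0, 1, …, n−1. Here n = 6:
k=0: 2 − 2cos(0) = 0.0; k=1: 2 − 2cos(π/3) = 1.0; k=2: 2 − 2cos(2π/3) = 3.0; k=3: 2 − 2cos(π) = 4.0; k=4: 2 − 2cos(4π/3) = 3.0; k=5: 2 − 2cos(5π/3) = 1.0.
Laplacian eigenvalues: [0.0, 1.0, 1.0, 3.0, 3.0, 4.0]. Algebraic connectivity (smallest non-zero eigenvalue) = 1.0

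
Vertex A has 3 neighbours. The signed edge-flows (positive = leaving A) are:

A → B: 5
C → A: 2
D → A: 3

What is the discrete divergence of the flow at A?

Divergence = sum of outgoing flows = 5 + (-2) + (-3) = 0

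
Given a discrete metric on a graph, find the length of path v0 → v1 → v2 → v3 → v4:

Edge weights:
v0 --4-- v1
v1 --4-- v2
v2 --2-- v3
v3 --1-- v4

Arc length = 4 + 4 + 2 + 1 = 11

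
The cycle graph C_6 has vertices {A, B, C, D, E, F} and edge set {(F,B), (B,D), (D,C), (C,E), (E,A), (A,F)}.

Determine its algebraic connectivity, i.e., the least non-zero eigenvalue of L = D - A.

The cycle graph C_n has Laplacian eigenvalues λ_k = 2 − 2cos(2πk/n), k = 0, 1, …, n−1. Here n = 6:
k=0: 2 − 2cos(0) = 0.0; k=1: 2 − 2cos(π/3) = 1.0; k=2: 2 − 2cos(2π/3) = 3.0; k=3: 2 − 2cos(π) = 4.0; k=4: 2 − 2cos(4π/3) = 3.0; k=5: 2 − 2cos(5π/3) = 1.0.
Laplacian eigenvalues: [0.0, 1.0, 1.0, 3.0, 3.0, 4.0]. Algebraic connectivity (smallest non-zero eigenvalue) = 1.0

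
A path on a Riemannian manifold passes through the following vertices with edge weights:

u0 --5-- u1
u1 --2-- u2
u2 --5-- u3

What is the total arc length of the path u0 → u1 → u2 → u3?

Arc length = 5 + 2 + 5 = 12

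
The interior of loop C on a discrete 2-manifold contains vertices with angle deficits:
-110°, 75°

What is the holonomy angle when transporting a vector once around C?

Holonomy = total enclosed curvature = (-110°) + 75° = -35°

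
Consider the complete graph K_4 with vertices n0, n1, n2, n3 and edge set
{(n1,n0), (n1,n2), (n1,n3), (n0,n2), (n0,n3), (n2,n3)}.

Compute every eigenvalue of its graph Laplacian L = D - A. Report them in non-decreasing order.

For the complete graph K_n, L = nI − J (J = all-ones matrix). J has eigenvalues n (once, eigenvector 𝟙) and 0 (multiplicity n−1), so L has eigenvalues 0 (once) and n (multiplicity n−1). Here n = 4: eigenvalue 0 once and 4 with multiplicity 3.
Laplacian eigenvalues (increasing order): [0.0, 4.0, 4.0, 4.0]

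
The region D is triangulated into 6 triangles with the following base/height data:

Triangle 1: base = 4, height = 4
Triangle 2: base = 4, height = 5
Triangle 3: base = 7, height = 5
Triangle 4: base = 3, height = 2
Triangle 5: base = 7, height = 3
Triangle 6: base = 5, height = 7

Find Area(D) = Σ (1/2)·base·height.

(1/2)×4×4 + (1/2)×4×5 + (1/2)×7×5 + (1/2)×3×2 + (1/2)×7×3 + (1/2)×5×7 = 66.5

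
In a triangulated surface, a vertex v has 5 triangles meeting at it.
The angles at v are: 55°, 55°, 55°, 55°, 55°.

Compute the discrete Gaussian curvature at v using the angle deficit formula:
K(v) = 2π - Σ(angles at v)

Sum of angles = 275°. K = 360° - 275° = 85° = 17π/36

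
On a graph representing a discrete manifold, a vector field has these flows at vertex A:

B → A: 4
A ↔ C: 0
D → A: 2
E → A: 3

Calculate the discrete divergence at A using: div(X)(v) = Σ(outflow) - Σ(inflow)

Divergence = sum of outgoing flows = (-4) + 0 + (-2) + (-3) = -9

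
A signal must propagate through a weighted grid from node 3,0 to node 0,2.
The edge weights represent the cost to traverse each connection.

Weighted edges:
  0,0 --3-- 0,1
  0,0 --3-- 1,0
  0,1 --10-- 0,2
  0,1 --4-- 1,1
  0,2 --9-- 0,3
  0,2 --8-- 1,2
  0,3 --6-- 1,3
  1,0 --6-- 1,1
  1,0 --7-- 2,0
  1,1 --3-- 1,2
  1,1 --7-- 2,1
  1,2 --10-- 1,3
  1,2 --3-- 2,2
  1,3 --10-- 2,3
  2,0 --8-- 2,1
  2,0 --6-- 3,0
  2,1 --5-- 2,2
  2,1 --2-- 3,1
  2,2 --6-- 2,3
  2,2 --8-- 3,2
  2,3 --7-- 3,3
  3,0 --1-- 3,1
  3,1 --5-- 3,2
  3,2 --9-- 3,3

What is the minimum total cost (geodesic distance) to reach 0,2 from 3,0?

Shortest path: 3,0 → 3,1 → 2,1 → 2,2 → 1,2 → 0,2, total weight = 19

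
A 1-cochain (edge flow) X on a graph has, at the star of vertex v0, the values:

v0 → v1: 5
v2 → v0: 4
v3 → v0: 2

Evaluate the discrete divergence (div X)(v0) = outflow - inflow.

Divergence = sum of outgoing flows = 5 + (-4) + (-2) = -1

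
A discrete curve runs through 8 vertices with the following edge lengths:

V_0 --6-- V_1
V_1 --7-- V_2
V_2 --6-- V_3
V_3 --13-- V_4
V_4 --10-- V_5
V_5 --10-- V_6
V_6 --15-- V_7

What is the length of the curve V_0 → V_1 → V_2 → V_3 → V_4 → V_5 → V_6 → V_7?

Arc length = 6 + 7 + 6 + 13 + 10 + 10 + 15 = 67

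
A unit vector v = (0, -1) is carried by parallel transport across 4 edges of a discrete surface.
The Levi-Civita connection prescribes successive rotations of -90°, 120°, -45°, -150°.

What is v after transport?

Total rotation: (-90°) + 120° + (-45°) + (-150°) = -165°. Final vector: (-0.2588, 0.9659)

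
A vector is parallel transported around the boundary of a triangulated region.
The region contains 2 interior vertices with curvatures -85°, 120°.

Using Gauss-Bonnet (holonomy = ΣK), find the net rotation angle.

Holonomy = total enclosed curvature = (-85°) + 120° = 35°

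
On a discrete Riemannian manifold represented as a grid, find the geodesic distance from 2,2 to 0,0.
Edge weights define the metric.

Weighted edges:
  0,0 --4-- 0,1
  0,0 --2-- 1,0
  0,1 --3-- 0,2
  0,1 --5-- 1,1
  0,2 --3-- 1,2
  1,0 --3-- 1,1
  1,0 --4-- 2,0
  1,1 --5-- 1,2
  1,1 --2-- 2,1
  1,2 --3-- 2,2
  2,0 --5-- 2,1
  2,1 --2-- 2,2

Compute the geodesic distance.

Shortest path: 2,2 → 2,1 → 1,1 → 1,0 → 0,0, total weight = 9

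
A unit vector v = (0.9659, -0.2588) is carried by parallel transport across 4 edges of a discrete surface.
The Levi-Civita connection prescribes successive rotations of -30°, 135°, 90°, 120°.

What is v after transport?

Total rotation: (-30°) + 135° + 90° + 120° = 315° ≡ -45° (mod 360°). Final vector: (0.5000, -0.8660)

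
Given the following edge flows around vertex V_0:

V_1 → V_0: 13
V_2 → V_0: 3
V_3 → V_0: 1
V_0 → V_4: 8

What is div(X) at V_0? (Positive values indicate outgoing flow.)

Divergence = sum of outgoing flows = (-13) + (-3) + (-1) + 8 = -9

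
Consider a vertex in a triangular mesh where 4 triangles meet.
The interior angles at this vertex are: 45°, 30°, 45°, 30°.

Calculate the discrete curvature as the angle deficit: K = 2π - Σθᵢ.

Sum of angles = 150°. K = 360° - 150° = 210° = 7π/6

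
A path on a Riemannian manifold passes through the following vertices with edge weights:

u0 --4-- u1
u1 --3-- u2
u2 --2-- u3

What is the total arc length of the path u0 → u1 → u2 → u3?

Arc length = 4 + 3 + 2 = 9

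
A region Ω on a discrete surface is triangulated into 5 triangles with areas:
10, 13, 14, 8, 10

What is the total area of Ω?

10 + 13 + 14 + 8 + 10 = 55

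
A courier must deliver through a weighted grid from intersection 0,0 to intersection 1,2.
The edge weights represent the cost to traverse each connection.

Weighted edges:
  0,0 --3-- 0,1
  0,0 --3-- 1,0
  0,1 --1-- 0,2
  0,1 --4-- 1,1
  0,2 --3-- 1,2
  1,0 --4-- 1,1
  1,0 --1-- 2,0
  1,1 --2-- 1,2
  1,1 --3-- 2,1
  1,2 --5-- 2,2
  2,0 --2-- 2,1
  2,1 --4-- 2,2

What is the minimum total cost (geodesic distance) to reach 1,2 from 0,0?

Shortest path: 0,0 → 0,1 → 0,2 → 1,2, total weight = 7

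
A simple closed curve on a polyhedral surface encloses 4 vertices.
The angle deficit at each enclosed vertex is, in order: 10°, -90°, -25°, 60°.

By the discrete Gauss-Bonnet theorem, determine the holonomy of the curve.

Holonomy = total enclosed curvature = 10° + (-90°) + (-25°) + 60° = -45°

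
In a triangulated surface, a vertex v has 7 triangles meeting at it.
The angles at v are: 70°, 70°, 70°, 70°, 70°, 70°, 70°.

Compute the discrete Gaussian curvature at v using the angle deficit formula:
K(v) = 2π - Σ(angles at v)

Sum of angles = 490°. K = 360° - 490° = -130°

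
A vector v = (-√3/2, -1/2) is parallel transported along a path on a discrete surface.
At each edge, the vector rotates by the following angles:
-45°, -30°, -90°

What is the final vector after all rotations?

Total rotation: (-45°) + (-30°) + (-90°) = -165°. Final vector: (0.7071, 0.7071)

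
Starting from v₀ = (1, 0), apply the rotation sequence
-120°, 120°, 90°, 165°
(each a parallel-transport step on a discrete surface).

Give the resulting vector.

Total rotation: (-120°) + 120° + 90° + 165° = 255° ≡ -105° (mod 360°). Final vector: (-0.2588, -0.9659)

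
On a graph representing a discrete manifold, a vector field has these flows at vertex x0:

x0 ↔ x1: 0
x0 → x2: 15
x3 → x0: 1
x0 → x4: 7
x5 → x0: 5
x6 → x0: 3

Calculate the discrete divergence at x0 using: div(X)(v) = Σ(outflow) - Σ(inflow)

Divergence = sum of outgoing flows = 0 + 15 + (-1) + 7 + (-5) + (-3) = 13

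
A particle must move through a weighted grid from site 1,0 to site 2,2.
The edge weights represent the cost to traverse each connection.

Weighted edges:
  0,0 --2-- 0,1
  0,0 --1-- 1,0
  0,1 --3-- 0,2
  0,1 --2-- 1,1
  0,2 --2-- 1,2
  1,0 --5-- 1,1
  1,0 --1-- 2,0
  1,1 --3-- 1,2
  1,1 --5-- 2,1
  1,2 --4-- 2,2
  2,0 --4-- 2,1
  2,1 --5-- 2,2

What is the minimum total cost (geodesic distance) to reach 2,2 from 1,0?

Shortest path: 1,0 → 2,0 → 2,1 → 2,2, total weight = 10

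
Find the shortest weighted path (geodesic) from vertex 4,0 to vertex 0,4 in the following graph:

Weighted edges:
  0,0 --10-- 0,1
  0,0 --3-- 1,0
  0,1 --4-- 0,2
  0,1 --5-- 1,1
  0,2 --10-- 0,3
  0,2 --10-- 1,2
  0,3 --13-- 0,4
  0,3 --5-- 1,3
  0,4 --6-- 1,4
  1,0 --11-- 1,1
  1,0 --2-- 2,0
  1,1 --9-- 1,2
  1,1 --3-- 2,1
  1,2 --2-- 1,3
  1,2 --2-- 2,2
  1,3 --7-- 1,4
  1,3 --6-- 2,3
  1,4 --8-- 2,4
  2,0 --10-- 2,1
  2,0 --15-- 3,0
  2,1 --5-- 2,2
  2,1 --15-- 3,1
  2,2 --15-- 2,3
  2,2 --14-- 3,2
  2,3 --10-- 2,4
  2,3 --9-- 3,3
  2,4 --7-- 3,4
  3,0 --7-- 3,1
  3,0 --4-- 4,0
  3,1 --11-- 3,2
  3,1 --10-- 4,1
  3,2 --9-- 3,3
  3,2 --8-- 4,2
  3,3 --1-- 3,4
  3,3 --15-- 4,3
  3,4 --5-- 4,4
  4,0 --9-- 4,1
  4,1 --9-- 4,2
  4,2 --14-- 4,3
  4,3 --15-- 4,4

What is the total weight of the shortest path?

Shortest path: 4,0 → 3,0 → 3,1 → 2,1 → 2,2 → 1,2 → 1,3 → 1,4 → 0,4, total weight = 48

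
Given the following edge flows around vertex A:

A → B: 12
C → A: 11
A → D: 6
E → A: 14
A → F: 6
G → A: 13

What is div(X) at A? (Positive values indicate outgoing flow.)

Divergence = sum of outgoing flows = 12 + (-11) + 6 + (-14) + 6 + (-13) = -14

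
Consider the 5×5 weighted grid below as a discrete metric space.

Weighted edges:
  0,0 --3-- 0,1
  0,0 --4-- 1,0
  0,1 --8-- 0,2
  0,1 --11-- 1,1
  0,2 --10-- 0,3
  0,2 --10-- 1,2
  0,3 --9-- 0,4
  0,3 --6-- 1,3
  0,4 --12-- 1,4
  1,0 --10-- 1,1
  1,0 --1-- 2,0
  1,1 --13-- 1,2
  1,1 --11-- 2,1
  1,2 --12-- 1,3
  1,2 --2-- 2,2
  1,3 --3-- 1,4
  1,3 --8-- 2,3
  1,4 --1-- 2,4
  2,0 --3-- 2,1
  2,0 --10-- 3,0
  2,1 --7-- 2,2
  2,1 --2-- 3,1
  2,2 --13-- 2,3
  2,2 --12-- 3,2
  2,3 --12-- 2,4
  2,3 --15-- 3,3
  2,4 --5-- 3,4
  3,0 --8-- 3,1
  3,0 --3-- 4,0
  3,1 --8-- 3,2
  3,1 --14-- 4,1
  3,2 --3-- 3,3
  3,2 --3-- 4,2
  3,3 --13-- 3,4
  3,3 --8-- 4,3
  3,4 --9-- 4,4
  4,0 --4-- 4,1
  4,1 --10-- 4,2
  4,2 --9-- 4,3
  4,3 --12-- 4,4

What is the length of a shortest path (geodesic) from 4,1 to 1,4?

Shortest path: 4,1 → 4,2 → 3,2 → 3,3 → 3,4 → 2,4 → 1,4, total weight = 35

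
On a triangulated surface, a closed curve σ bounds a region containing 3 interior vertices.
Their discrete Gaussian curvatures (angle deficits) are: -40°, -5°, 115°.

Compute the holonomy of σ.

Holonomy = total enclosed curvature = (-40°) + (-5°) + 115° = 70°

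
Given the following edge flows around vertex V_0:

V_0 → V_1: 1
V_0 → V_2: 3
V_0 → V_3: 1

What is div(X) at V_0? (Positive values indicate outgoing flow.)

Divergence = sum of outgoing flows = 1 + 3 + 1 = 5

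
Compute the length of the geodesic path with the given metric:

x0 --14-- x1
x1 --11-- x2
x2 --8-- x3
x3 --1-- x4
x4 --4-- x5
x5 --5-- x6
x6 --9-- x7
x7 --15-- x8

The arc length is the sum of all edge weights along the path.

Arc length = 14 + 11 + 8 + 1 + 4 + 5 + 9 + 15 = 67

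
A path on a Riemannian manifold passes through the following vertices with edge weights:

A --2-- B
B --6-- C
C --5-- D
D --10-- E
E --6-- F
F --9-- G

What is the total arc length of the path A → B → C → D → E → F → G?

Arc length = 2 + 6 + 5 + 10 + 6 + 9 = 38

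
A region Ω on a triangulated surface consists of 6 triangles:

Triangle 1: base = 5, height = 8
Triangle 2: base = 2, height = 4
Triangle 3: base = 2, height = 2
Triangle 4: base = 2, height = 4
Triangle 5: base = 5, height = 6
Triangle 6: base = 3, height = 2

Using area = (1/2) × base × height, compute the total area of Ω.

(1/2)×5×8 + (1/2)×2×4 + (1/2)×2×2 + (1/2)×2×4 + (1/2)×5×6 + (1/2)×3×2 = 48.0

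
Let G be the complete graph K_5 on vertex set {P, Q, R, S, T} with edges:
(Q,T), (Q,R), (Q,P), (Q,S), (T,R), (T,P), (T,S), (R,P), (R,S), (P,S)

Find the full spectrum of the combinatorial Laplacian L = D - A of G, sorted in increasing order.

For the complete graph K_n, L = nI − J (J = all-ones matrix). J has eigenvalues n (once, eigenvector 𝟙) and 0 (multiplicity n−1), so L has eigenvalues 0 (once) and n (multiplicity n−1). Here n = 5: eigenvalue 0 once and 5 with multiplicity 4.
Laplacian eigenvalues (increasing order): [0.0, 5.0, 5.0, 5.0, 5.0]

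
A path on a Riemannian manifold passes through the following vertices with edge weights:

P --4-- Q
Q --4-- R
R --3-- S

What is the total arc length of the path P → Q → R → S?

Arc length = 4 + 4 + 3 = 11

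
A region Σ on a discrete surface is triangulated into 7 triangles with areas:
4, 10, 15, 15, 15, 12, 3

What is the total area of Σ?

4 + 10 + 15 + 15 + 15 + 12 + 3 = 74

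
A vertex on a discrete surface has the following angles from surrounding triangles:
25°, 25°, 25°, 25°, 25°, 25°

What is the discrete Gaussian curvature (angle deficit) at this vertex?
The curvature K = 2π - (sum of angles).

Sum of angles = 150°. K = 360° - 150° = 210° = 7π/6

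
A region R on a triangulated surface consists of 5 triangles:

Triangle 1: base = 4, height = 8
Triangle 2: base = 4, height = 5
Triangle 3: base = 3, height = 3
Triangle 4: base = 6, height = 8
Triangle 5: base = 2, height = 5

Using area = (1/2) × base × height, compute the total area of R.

(1/2)×4×8 + (1/2)×4×5 + (1/2)×3×3 + (1/2)×6×8 + (1/2)×2×5 = 59.5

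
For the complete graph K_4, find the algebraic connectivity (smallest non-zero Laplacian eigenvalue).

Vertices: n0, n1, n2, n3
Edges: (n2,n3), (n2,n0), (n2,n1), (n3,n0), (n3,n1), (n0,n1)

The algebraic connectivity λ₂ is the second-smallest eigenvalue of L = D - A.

For the complete graph K_n, L = nI − J (J = all-ones matrix). J has eigenvalues n (once, eigenvector 𝟙) and 0 (multiplicity n−1), so L has eigenvalues 0 (once) and n (multiplicity n−1). Here n = 4: eigenvalue 0 once and 4 with multiplicity 3.
Laplacian eigenvalues: [0.0, 4.0, 4.0, 4.0]. Algebraic connectivity (smallest non-zero eigenvalue) = 4.0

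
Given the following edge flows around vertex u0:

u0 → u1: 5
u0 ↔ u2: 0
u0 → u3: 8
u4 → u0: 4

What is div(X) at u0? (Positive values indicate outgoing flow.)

Divergence = sum of outgoing flows = 5 + 0 + 8 + (-4) = 9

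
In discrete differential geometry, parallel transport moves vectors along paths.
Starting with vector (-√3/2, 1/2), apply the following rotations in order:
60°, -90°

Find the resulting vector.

Total rotation: 60° + (-90°) = -30°. Final vector: (-0.5000, 0.8660)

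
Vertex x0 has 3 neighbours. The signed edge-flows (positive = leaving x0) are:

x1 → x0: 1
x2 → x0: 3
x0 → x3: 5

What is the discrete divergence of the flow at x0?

Divergence = sum of outgoing flows = (-1) + (-3) + 5 = 1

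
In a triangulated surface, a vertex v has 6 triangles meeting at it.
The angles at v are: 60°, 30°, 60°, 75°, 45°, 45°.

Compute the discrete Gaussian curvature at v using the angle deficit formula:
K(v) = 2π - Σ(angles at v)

Sum of angles = 315°. K = 360° - 315° = 45° = π/4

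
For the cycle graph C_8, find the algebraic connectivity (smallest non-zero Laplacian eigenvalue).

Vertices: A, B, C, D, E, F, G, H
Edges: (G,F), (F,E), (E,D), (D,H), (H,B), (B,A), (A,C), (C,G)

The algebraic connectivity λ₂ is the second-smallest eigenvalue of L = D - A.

The cycle graph C_n has Laplacian eigenvalues λ_k = 2 − 2cos(2πk/n), k = 0, 1, …, n−1. Here n = 8:
k=0: 2 − 2cos(0) = 0.0; k=1: 2 − 2cos(π/4) = 0.5858; k=2: 2 − 2cos(π/2) = 2.0; k=3: 2 − 2cos(3π/4) = 3.4142; k=4: 2 − 2cos(π) = 4.0; k=5: 2 − 2cos(5π/4) = 3.4142; k=6: 2 − 2cos(3π/2) = 2.0; k=7: 2 − 2cos(7π/4) = 0.5858.
Laplacian eigenvalues: [0.0, 0.5858, 0.5858, 2.0, 2.0, 3.4142, 3.4142, 4.0]. Algebraic connectivity (smallest non-zero eigenvalue) = 0.5858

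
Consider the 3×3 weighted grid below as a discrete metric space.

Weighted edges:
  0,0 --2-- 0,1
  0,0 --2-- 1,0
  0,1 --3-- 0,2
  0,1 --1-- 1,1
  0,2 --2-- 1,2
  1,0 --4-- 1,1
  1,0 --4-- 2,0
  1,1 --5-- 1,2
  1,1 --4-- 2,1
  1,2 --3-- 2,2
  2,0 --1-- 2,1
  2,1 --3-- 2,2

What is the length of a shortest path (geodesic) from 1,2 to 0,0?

Shortest path: 1,2 → 0,2 → 0,1 → 0,0, total weight = 7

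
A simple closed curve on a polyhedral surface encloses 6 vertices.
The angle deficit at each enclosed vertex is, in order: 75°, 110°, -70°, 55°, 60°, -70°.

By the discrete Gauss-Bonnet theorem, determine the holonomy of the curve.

Holonomy = total enclosed curvature = 75° + 110° + (-70°) + 55° + 60° + (-70°) = 160°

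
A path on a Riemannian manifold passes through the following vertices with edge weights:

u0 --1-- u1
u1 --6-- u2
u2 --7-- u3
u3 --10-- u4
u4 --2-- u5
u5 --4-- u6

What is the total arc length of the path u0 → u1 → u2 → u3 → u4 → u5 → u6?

Arc length = 1 + 6 + 7 + 10 + 2 + 4 = 30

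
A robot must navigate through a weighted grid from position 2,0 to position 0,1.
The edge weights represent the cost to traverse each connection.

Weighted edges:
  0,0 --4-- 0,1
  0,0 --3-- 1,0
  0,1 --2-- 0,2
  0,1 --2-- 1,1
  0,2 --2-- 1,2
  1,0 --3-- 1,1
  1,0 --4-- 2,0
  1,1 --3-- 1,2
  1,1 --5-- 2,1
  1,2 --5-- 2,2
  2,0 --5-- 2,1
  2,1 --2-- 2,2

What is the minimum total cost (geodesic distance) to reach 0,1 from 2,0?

Shortest path: 2,0 → 1,0 → 1,1 → 0,1, total weight = 9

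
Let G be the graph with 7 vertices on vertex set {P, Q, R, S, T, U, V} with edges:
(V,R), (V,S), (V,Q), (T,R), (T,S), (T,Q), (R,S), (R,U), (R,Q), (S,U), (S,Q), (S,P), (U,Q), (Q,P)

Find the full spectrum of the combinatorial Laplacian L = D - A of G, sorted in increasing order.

Degrees: deg(P) = 2, deg(Q) = 6, deg(R) = 5, deg(S) = 6, deg(T) = 3, deg(U) = 3, deg(V) = 3.
L = D − A with rows/columns ordered (P, Q, R, S, T, U, V):
  [ 2, -1,  0, -1,  0,  0,  0]
  [-1,  6, -1, -1, -1, -1, -1]
  [ 0, -1,  5, -1, -1, -1, -1]
  [-1, -1, -1,  6, -1, -1, -1]
  [ 0, -1, -1, -1,  3,  0,  0]
  [ 0, -1, -1, -1,  0,  3,  0]
  [ 0, -1, -1, -1,  0,  0,  3]
Characteristic polynomial: det(λI − L) = λ(λ − 2)(λ − 3)²(λ − 6)(λ − 7)².
Roots: λ = 0; (λ − 2) = 0 ⇒ λ = 2; (λ − 3) = 0 ⇒ λ = 3 (multiplicity 2); (λ − 6) = 0 ⇒ λ = 6; (λ − 7) = 0 ⇒ λ = 7 (multiplicity 2).
(Check: the roots sum (with multiplicity) to 28, matching trace L = Σdeg = 2·14 = 28.)
Laplacian eigenvalues (increasing order): [0.0, 2.0, 3.0, 3.0, 6.0, 7.0, 7.0]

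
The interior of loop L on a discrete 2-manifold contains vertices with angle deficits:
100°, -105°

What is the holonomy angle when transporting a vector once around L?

Holonomy = total enclosed curvature = 100° + (-105°) = -5°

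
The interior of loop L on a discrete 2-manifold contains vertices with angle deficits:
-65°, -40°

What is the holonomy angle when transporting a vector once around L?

Holonomy = total enclosed curvature = (-65°) + (-40°) = -105°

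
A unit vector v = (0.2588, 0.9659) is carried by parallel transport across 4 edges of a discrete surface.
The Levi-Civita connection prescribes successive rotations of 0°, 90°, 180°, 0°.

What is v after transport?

Total rotation: 0° + 90° + 180° + 0° = 270° ≡ -90° (mod 360°). Final vector: (0.9659, -0.2588)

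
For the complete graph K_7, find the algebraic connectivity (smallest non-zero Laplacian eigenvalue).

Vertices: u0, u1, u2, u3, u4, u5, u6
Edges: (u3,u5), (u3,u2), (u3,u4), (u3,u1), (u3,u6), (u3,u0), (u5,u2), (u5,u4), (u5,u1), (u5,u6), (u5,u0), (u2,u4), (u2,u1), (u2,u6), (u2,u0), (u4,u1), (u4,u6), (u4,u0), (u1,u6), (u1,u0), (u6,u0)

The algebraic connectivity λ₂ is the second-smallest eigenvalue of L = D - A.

For the complete graph K_n, L = nI − J (J = all-ones matrix). J has eigenvalues n (once, eigenvector 𝟙) and 0 (multiplicity n−1), so L has eigenvalues 0 (once) and n (multiplicity n−1). Here n = 7: eigenvalue 0 once and 7 with multiplicity 6.
Laplacian eigenvalues: [0.0, 7.0, 7.0, 7.0, 7.0, 7.0, 7.0]. Algebraic connectivity (smallest non-zero eigenvalue) = 7.0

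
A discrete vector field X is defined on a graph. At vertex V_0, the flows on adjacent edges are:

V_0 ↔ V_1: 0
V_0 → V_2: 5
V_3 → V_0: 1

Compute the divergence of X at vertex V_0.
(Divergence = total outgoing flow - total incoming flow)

Divergence = sum of outgoing flows = 0 + 5 + (-1) = 4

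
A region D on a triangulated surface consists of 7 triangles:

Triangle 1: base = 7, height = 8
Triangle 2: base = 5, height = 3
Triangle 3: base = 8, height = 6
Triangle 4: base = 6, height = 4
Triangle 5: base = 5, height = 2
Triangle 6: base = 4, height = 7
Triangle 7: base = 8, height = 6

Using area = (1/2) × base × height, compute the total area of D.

(1/2)×7×8 + (1/2)×5×3 + (1/2)×8×6 + (1/2)×6×4 + (1/2)×5×2 + (1/2)×4×7 + (1/2)×8×6 = 114.5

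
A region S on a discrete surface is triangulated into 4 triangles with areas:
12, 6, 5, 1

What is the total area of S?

12 + 6 + 5 + 1 = 24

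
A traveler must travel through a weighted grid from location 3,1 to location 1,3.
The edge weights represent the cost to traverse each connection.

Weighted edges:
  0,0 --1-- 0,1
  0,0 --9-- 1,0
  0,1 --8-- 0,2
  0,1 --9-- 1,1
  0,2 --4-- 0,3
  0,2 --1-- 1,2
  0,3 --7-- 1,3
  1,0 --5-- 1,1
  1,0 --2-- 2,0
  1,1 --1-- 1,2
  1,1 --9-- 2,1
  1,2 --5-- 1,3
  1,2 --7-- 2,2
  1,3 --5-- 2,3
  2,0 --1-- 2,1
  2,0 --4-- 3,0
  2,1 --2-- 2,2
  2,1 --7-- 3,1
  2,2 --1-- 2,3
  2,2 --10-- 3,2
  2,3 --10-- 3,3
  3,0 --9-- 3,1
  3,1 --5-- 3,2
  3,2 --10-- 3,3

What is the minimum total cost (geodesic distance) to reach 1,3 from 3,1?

Shortest path: 3,1 → 2,1 → 2,2 → 2,3 → 1,3, total weight = 15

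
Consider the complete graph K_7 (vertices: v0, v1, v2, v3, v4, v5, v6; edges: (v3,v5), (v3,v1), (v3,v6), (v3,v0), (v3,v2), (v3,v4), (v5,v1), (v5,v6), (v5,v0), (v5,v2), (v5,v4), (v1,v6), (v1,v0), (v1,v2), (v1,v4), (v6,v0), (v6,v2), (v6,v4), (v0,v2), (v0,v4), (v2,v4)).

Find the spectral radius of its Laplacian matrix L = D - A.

For the complete graph K_n, L = nI − J (J = all-ones matrix). J has eigenvalues n (once, eigenvector 𝟙) and 0 (multiplicity n−1), so L has eigenvalues 0 (once) and n (multiplicity n−1). Here n = 7: eigenvalue 0 once and 7 with multiplicity 6.
Laplacian eigenvalues: [0.0, 7.0, 7.0, 7.0, 7.0, 7.0, 7.0]. Largest eigenvalue (spectral radius) = 7.0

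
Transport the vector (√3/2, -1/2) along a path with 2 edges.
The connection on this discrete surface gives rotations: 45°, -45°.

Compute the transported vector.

Total rotation: 45° + (-45°) = 0°. Final vector: (0.8660, -0.5000)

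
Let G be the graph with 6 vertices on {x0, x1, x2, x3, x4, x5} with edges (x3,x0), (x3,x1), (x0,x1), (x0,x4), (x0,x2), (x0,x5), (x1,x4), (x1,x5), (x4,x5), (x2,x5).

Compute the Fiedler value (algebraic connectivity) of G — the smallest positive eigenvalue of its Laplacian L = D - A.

Degrees: deg(x0) = 5, deg(x1) = 4, deg(x2) = 2, deg(x3) = 2, deg(x4) = 3, deg(x5) = 4.
L = D − A with rows/columns ordered (x0, x1, x2, x3, x4, x5):
  [ 5, -1, -1, -1, -1, -1]
  [-1,  4,  0, -1, -1, -1]
  [-1,  0,  2,  0,  0, -1]
  [-1, -1,  0,  2,  0,  0]
  [-1, -1,  0,  0,  3, -1]
  [-1, -1, -1,  0, -1,  4]
Characteristic polynomial: det(λI − L) = λ(λ² − 7λ + 9)(λ² − 7λ + 11)(λ − 6).
Roots: λ = 0; (λ² − 7λ + 9) = 0 ⇒ λ = (7 ± √13)/2 ≈ 1.6972, 5.3028; (λ² − 7λ + 11) = 0 ⇒ λ = (7 ± √5)/2 ≈ 2.382, 4.618; (λ − 6) = 0 ⇒ λ = 6.
(Check: the roots sum (with multiplicity) to 20, matching trace L = Σdeg = 2·10 = 20.)
Laplacian eigenvalues: [0.0, 1.6972, 2.382, 4.618, 5.3028, 6.0]. Algebraic connectivity (smallest non-zero eigenvalue) = 1.6972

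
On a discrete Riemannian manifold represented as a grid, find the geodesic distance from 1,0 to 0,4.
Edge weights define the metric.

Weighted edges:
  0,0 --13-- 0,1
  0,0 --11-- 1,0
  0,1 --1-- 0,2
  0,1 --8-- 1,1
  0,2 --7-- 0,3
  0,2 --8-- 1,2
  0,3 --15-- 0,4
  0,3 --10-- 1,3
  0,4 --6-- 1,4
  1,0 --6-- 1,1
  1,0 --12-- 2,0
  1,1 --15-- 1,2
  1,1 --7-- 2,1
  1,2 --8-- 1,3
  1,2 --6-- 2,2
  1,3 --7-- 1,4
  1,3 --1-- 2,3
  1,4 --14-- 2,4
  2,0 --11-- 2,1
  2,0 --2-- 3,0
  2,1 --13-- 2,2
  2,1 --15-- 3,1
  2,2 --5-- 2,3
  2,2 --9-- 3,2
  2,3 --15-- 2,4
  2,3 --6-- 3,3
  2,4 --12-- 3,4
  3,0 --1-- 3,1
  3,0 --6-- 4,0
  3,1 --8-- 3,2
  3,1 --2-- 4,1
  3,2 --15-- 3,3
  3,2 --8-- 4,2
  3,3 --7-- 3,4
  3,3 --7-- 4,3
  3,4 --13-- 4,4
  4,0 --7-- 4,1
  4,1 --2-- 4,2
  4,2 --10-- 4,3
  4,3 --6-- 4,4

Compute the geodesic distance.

Shortest path: 1,0 → 1,1 → 0,1 → 0,2 → 0,3 → 0,4, total weight = 37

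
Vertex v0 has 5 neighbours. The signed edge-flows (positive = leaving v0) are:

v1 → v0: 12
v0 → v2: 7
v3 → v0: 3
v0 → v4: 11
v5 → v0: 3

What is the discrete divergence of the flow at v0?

Divergence = sum of outgoing flows = (-12) + 7 + (-3) + 11 + (-3) = 0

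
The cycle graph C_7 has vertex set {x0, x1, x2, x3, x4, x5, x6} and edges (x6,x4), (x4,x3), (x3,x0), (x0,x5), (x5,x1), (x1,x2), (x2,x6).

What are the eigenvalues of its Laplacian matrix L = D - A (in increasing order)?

The cycle graph C_n has Laplacian eigenvalues λ_k = 2 − 2cos(2πk/n), k = 0, 1, …, n−1. Here n = 7:
k=0: 2 − 2cos(0) = 0.0; k=1: 2 − 2cos(2π/7) = 0.753; k=2: 2 − 2cos(4π/7) = 2.445; k=3: 2 − 2cos(6π/7) = 3.8019; k=4: 2 − 2cos(8π/7) = 3.8019; k=5: 2 − 2cos(10π/7) = 2.445; k=6: 2 − 2cos(12π/7) = 0.753.
Laplacian eigenvalues (increasing order): [0.0, 0.753, 0.753, 2.445, 2.445, 3.8019, 3.8019]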